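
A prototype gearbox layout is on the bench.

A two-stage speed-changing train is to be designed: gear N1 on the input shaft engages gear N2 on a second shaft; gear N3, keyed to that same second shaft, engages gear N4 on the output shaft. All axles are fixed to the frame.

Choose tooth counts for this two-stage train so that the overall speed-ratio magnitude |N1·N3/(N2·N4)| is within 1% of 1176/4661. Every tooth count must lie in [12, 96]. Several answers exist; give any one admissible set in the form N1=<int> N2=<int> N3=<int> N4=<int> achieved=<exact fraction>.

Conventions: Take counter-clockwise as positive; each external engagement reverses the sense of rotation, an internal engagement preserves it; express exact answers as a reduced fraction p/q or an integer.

N1=14 N2=59 N3=84 N4=79 achieved=1176/4661

2-stage fixed-axis compound train for ratio 1176/4661
target = 1176/4661 in lowest terms: an exact hit needs N1·N3 = k·1176 and N2·N4 = k·4661 for one integer k, every count in [12, 96]; additionally prefer no 1:1 stage (N1 ≠ N2, N3 ≠ N4)
k = 1: N1·N3 = 1176 = 14·84, N2·N4 = 4661 = 59·79
achieved = 14·84/(59·79) = 1176/4661; |achieved − target| = 0 ≤ 294/116525 ✓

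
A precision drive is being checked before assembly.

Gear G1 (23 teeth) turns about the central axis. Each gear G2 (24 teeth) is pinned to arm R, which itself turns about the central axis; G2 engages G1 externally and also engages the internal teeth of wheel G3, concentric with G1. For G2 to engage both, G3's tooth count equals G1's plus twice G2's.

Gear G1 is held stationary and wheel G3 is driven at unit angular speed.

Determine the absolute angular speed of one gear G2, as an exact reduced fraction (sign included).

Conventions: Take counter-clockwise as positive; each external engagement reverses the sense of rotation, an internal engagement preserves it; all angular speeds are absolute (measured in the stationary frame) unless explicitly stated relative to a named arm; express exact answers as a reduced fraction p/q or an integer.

topology: planetary set — G1 23T / G2 24T / G3 71T, arm = carrier (Willis)
ring teeth: 23 + 2·24 = 71
23(ω_sun−ω_arm) = −71(ω_ring−ω_arm),  ω_sun = 0, ω_ring = 1
23(0−ω_arm) = −71(1−ω_arm)  ⇒  94·ω_arm = 71  ⇒  ω_arm = 71/94
sun–planet mesh: 23·(0−71/94) = −24·(ω_p−ω_arm)  ⇒  ω_p−ω_arm = 1633/2256
ω_p = 71/94 + 1633/2256 = 71/48
exact speed ratio = 71/48

71/48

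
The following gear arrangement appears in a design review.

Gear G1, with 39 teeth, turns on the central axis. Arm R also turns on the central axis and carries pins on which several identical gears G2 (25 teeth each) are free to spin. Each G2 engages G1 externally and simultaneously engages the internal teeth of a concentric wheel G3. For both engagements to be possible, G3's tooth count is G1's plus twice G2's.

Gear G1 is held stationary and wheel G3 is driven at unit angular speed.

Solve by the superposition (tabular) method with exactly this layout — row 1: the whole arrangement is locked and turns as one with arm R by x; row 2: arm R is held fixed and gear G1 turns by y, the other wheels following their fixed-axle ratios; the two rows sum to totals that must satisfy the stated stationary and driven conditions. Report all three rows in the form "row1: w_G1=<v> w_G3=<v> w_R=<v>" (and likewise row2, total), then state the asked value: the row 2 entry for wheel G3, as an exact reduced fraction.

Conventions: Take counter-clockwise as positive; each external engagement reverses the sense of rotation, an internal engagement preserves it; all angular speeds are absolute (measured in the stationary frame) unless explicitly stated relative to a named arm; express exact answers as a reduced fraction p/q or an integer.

class = planetary set [G3 = 39+2·25 = 89; Willis about the carrier]
superposition row 1 [locked train]: every member turns x
row 2 — arm fixed, fixed-axis ratios: sun y, ring −(39/89)·y, arm 0
boundary: total ω_sun = x + y = 0 and total ω_ring = x − (39/89)·y = 1  ⇒  y = -89/128, x = 89/128
row 2 ring = −(39/89)·(-89/128) = 39/128
totals (row 1 + row 2): sun 89/128 + (-89/128) = 0, ring 89/128 + 39/128 = 1, arm 89/128 + 0 = 89/128
asked cell (row2, ring) = 39/128

row1: w_G1=89/128 w_G3=89/128 w_R=89/128
row2: w_G1=-89/128 w_G3=39/128 w_R=0
total: w_G1=0 w_G3=1 w_R=89/128
asked value: 39/128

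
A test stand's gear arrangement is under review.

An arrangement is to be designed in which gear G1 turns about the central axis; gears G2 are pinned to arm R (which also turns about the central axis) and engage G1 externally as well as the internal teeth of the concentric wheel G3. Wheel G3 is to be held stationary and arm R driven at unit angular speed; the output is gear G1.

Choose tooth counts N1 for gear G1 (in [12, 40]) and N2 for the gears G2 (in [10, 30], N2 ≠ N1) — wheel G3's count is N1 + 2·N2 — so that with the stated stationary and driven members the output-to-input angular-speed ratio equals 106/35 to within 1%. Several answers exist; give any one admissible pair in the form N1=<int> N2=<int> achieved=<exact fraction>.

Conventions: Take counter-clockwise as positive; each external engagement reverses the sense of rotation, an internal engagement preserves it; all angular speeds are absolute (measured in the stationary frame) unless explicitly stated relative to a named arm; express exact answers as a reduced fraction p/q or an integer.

class = planetary set [ratio 106/35 wanted; Willis about the carrier]
Willis with ω_ring = 0: ω_sun/ω_arm = (N1+N3)/N1; set equal to 106/35  ⇒  N3/N1 = 106/35 − 1 = 71/35
N3 = N1 + 2·N2  ⇒  N2/N1 = (N3/N1 − 1)/2 = (71/35 − 1)/2 = 18/35
smallest multiple with N1 ≥ 12 and N2 ≥ 10: k = 1  ⇒  N1 = 1·35 = 35, N2 = 1·18 = 18 (N1 ≤ 40, N2 ≤ 30, N2 ≠ N1 ✓), N3 = 35 + 2·18 = 71
check: (N1+N3)/N1 with N1 = 35, N3 = 71 gives 106/35; |achieved − target| = 0 ≤ 53/1750 ✓

N1=35 N2=18 achieved=106/35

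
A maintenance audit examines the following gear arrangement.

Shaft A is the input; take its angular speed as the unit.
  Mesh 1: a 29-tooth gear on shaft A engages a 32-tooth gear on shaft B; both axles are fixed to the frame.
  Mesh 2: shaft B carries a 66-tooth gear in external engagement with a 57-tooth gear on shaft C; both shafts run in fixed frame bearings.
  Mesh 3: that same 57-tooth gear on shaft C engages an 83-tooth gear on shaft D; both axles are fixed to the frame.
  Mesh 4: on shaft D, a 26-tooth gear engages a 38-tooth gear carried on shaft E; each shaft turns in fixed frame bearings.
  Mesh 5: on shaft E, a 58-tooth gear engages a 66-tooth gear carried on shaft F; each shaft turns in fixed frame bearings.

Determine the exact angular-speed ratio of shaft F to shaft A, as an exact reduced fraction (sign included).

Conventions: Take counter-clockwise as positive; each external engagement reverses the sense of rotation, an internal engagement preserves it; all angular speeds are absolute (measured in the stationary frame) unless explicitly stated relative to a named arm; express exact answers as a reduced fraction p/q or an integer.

class = fixed-axis compound train [5 meshes; 5 ratios multiply, 5 sense flips]
mesh 1 [29T→32T]: running ratio 29/32, sense −
mesh 2 [66T→57T]: running ratio 319/304, sense +
mesh 3 [57T→83T]: running ratio 957/1328, sense −
mesh 4 [26T→38T]: running ratio 12441/25232, sense +
mesh 5 [58T→66T]: running ratio 10933/25232, sense −
ω_out/ω_in = -10933/25232

-10933/25232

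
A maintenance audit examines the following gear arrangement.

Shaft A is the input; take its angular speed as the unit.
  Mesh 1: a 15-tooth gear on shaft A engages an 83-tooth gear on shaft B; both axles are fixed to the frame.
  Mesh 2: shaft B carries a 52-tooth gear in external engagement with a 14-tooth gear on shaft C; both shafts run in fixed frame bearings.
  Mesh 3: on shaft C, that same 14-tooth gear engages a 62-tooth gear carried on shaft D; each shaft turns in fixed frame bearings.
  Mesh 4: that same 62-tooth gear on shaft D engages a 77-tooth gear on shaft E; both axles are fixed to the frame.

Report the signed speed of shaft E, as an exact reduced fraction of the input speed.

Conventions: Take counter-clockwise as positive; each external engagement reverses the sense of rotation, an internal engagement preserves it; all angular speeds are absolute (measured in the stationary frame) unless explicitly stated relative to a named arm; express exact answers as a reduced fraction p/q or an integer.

4-mesh fixed-axis compound train (all bearings frame-fixed)
mesh 1 [15T→83T]: |ω|/ω_in = 1×15/83 = 15/83, sense flips to −
mesh 2 [52T→14T]: |ω|/ω_in = (15/83)×52/14 = 390/581, sense flips to +
mesh 3 [14T→62T]: |ω|/ω_in = (390/581)×14/62 = 390/2573, sense flips to −
mesh 4 [62T→77T]: |ω|/ω_in = (390/2573)×62/77 = 780/6391, sense flips to +
signed output speed (× input speed) = 780/6391

780/6391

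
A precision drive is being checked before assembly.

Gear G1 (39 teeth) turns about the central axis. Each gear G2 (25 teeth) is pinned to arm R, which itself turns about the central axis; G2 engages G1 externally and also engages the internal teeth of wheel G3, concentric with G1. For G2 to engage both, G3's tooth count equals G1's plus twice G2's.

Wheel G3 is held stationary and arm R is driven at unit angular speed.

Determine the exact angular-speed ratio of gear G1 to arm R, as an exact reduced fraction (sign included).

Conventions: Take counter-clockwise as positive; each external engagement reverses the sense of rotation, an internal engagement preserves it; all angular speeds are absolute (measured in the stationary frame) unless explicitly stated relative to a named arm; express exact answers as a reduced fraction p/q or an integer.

128/39

class = planetary set [G3 = 39+2·25 = 89; Willis about the carrier]
ring teeth: 39 + 2·25 = 89
39(ω_sun−ω_arm) = −89(ω_ring−ω_arm),  ω_ring = 0, ω_arm = 1
ω_sun = 1 − (89/39)(0−1) = 128/39
ω_out/ω_in = 128/39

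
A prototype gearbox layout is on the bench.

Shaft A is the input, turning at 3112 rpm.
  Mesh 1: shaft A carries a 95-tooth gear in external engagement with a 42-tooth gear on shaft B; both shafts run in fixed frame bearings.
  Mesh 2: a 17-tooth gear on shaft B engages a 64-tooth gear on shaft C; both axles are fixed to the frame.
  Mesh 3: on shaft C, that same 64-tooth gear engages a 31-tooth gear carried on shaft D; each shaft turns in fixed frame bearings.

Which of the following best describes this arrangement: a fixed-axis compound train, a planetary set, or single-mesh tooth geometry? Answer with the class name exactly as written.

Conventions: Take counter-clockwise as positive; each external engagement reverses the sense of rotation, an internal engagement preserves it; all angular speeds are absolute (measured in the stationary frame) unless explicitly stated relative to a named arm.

recognized (4 fixed axles, 3 meshes): fixed-axis compound train
classification: fixed-axis compound train

fixed-axis compound train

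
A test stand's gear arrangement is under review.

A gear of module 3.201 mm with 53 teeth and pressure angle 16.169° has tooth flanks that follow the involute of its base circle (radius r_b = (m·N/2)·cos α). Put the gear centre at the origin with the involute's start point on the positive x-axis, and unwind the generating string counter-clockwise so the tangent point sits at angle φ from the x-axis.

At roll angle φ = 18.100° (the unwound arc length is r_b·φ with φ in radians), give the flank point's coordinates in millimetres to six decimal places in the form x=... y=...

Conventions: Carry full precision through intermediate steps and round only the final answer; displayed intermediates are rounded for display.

class = single-mesh tooth geometry [base-circle involute, m = 3.201, 53T]
pitch radius r_p = m·N/2 = 3.201·53/2 = 84.826500
base radius r_b = r_p·cos α = 84.826500·cos 16.169° = 81.471145
roll angle φ = 18.100° = 0.31590459 rad
x = r_b·(cos φ + φ·sin φ) = 85.435518
y = r_b·(sin φ − φ·cos φ) = 0.847637

x=85.435518 y=0.847637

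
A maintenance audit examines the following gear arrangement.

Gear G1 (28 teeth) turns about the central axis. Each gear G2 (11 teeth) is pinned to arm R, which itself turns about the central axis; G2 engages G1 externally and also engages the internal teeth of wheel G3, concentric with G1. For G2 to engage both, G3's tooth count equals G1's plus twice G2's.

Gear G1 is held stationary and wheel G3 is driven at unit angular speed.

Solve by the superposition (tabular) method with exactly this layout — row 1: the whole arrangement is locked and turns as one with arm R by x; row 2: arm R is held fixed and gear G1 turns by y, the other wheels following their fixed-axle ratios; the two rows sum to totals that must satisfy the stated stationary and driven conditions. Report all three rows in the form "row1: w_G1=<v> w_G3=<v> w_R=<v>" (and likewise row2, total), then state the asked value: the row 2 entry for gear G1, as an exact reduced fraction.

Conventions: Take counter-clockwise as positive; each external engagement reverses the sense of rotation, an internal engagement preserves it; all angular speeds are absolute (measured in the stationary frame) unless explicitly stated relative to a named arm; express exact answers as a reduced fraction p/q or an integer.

class = planetary set [G3 = 28+2·11 = 50; Willis about the carrier]
row 1 (train locked, turned with arm): all members turn x
row 2: sun turns y, ring = −(28/50)·y, arm 0
boundary: total ω_sun = x + y = 0 and total ω_ring = x − (28/50)·y = 1  ⇒  y = -25/39, x = 25/39
row 2 ring = −(28/50)·(-25/39) = 14/39
totals (row 1 + row 2): sun 25/39 + (-25/39) = 0, ring 25/39 + 14/39 = 1, arm 25/39 + 0 = 25/39
asked cell (row2, sun) = -25/39

row1: w_G1=25/39 w_G3=25/39 w_R=25/39
row2: w_G1=-25/39 w_G3=14/39 w_R=0
total: w_G1=0 w_G3=1 w_R=25/39
asked value: -25/39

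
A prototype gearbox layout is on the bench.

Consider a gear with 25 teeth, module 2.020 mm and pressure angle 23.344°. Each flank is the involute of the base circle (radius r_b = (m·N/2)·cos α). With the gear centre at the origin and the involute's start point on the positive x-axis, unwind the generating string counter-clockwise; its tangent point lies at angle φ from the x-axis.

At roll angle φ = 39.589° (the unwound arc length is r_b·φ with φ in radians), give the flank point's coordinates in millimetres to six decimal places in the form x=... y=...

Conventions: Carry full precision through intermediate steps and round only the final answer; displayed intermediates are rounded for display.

recognized (one wheel, involute flank): single-mesh tooth geometry, m = 2.020, N = 25
pitch radius r_p = m·N/2 = 2.020·25/2 = 25.250000
base radius r_b = r_p·cos α = 25.250000·cos 23.344° = 23.183094
roll angle φ = 39.589° = 0.69095840 rad
x = r_b·(cos φ + φ·sin φ) = 28.073959
y = r_b·(sin φ − φ·cos φ) = 2.429563

x=28.073959 y=2.429563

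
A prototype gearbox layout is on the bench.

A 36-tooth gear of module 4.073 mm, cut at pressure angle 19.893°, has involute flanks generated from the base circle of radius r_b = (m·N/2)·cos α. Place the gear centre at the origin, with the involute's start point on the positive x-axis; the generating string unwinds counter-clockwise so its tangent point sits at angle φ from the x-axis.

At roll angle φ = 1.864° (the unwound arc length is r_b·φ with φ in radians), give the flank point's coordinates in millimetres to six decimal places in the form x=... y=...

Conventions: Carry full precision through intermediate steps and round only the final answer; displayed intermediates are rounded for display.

x=68.975805 y=0.000791

recognized (one wheel, involute flank): single-mesh tooth geometry, m = 4.073, N = 36
pitch radius r_p = m·N/2 = 4.073·36/2 = 73.314000
base radius r_b = r_p·cos α = 73.314000·cos 19.893° = 68.939332
roll angle φ = 1.864° = 0.03253294 rad
x = r_b·(cos φ + φ·sin φ) = 68.975805
y = r_b·(sin φ − φ·cos φ) = 0.000791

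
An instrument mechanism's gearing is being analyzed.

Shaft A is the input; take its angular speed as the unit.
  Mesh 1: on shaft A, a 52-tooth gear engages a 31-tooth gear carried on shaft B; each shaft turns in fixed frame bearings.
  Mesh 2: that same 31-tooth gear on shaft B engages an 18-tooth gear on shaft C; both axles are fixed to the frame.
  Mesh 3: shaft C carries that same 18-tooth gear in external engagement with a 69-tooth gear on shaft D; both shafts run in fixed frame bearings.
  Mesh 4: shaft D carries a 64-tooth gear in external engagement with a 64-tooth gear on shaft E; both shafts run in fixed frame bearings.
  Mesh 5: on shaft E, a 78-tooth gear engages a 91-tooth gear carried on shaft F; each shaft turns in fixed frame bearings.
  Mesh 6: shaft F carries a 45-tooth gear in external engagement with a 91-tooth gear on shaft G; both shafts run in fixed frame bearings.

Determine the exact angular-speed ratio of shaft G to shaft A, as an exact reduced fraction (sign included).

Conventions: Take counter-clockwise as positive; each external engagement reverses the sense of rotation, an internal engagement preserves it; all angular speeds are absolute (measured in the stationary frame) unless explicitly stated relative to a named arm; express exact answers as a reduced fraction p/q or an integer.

class = fixed-axis compound train [6 meshes; 6 ratios multiply, 6 sense flips]
mesh 1 [52T→31T]: running ratio 52/31, sense −
mesh 2 [31T→18T]: running ratio 26/9, sense +
mesh 3 [18T→69T]: running ratio 52/69, sense −
mesh 4 [64T→64T]: running ratio 52/69, sense +
mesh 5 [78T→91T]: running ratio 104/161, sense −
mesh 6 [45T→91T]: running ratio 360/1127, sense +
ω_out/ω_in = 360/1127

360/1127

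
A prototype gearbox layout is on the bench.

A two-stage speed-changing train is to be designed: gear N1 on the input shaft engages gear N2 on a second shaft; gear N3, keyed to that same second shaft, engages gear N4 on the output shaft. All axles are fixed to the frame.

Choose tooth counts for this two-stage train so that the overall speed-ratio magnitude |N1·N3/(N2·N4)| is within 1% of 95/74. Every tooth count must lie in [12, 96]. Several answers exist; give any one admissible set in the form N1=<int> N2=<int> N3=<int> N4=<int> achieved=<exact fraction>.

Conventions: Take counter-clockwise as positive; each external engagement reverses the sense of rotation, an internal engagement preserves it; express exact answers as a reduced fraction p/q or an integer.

N1=15 N2=12 N3=38 N4=37 achieved=95/74

2-stage fixed-axis compound train for ratio 95/74
target = 95/74 in lowest terms: an exact hit needs N1·N3 = k·95 and N2·N4 = k·74 for one integer k, every count in [12, 96]; additionally prefer no 1:1 stage (N1 ≠ N2, N3 ≠ N4)
k = 1…5: no 1:1-free in-range split of k·95 and k·74 into factor pairs; take k = 6
k = 6: N1·N3 = 570 = 15·38, N2·N4 = 444 = 12·37
achieved = 15·38/(12·37) = 95/74; |achieved − target| = 0 ≤ 19/1480 ✓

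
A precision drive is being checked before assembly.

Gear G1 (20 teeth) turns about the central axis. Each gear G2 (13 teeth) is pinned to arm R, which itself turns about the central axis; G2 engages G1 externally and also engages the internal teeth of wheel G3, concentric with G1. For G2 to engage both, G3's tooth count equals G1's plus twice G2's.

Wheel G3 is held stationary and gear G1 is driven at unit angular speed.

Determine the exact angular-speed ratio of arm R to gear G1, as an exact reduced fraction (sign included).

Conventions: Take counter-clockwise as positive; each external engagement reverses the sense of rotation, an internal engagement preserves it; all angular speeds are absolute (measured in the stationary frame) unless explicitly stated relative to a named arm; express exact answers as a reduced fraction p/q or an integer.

class = planetary set [G3 = 20+2·13 = 46; Willis about the carrier]
ring teeth: 20 + 2·13 = 46
20(ω_sun−ω_arm) = −46(ω_ring−ω_arm),  ω_ring = 0, ω_sun = 1
20(1−ω_arm) = −46(0−ω_arm)  ⇒  66·ω_arm = 20  ⇒  ω_arm = 10/33
ω_out/ω_in = 10/33

10/33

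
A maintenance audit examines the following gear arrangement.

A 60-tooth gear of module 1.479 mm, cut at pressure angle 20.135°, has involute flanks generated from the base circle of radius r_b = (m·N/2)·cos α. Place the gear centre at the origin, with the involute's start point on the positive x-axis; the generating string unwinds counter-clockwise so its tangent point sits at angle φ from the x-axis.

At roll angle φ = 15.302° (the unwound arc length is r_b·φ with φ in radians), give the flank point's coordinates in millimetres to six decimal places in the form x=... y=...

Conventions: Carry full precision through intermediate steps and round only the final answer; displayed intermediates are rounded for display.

class = single-mesh tooth geometry [base-circle involute, m = 1.479, 60T]
pitch radius r_p = m·N/2 = 1.479·60/2 = 44.370000
base radius r_b = r_p·cos α = 44.370000·cos 20.135° = 41.658290
roll angle φ = 15.302° = 0.26707028 rad
x = r_b·(cos φ + φ·sin φ) = 43.117573
y = r_b·(sin φ − φ·cos φ) = 0.262637

x=43.117573 y=0.262637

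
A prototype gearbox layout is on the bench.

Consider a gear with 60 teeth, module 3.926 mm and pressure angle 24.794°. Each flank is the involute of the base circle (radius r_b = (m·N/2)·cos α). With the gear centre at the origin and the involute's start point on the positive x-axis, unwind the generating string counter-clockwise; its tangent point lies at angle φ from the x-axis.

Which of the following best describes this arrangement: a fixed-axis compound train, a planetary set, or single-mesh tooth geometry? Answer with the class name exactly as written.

topology: single-mesh involute geometry — m = 3.926, N = 60
classification: single-mesh tooth geometry

single-mesh tooth geometry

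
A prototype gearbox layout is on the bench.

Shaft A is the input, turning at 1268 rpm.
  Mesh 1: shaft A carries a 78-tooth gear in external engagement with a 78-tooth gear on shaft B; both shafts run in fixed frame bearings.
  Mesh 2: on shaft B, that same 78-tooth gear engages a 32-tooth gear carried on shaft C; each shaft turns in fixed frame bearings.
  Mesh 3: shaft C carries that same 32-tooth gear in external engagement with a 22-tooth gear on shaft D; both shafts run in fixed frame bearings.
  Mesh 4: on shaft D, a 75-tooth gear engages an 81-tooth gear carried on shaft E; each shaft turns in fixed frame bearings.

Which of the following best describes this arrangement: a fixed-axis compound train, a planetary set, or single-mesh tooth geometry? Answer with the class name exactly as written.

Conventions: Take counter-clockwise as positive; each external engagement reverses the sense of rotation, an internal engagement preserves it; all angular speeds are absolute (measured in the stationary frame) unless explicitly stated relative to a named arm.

class = fixed-axis compound train [4 meshes; 4 ratios multiply, 4 sense flips]
classification: fixed-axis compound train

fixed-axis compound train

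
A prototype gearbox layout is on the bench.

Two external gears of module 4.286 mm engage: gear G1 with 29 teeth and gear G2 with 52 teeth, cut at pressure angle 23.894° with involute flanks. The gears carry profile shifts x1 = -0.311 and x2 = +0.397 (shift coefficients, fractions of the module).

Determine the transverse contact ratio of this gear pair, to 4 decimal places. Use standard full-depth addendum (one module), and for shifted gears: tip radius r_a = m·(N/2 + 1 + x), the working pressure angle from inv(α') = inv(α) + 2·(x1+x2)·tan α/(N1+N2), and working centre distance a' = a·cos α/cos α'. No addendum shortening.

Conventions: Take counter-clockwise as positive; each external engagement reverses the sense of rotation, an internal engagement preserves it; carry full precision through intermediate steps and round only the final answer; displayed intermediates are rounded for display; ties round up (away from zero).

topology: single-mesh involute geometry — m = 4.286, 29T/52T pair
base radii: r_b1 = 56.820777, r_b2 = 101.885531
tip radii: r_a1 = 65.100054, r_a2 = 117.423542
inv(α') = inv(23.894°) + 2·(-0.311+0.397)·tan α/(29+52) = 0.02692547  ⇒  α' = 24.16515°
a' = a·cos α / cos α' = 173.5830·cos 23.894°/cos 24.16515° = 173.949634
action lengths: √(r_a1²−r_b1²) = 31.771313, √(r_a2²−r_b2²) = 58.374881
base pitch p_b = π·m·cos α = 12.310878
CR = (31.771313 + 58.374881 − 173.949634·sin 24.16515°)/12.310878 = 1.538214
contact ratio ≈ 1.5382

1.5382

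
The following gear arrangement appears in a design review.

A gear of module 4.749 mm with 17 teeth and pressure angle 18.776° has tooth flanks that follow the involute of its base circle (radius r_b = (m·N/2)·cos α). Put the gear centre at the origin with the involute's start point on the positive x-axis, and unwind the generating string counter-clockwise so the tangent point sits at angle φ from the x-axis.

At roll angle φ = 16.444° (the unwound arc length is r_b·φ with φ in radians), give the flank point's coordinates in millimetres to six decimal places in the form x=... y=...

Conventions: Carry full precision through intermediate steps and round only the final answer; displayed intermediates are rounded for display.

x=39.760123 y=0.298692

single-mesh involute tooth geometry (17T wheel at module 4.749)
pitch radius r_p = m·N/2 = 4.749·17/2 = 40.366500
base radius r_b = r_p·cos α = 40.366500·cos 18.776° = 38.218363
roll angle φ = 16.444° = 0.28700194 rad
x = r_b·(cos φ + φ·sin φ) = 39.760123
y = r_b·(sin φ − φ·cos φ) = 0.298692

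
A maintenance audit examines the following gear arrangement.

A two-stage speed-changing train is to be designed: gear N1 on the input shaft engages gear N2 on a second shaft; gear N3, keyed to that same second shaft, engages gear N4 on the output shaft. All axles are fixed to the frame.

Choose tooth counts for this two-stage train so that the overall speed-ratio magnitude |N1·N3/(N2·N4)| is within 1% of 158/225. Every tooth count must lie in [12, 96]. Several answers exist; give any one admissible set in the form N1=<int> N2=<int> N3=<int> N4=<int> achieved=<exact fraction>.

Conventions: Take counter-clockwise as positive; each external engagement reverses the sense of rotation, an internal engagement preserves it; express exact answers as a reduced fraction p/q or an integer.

topology: fixed-axis compound train — 2 stages, target 158/225
target = 158/225 in lowest terms: an exact hit needs N1·N3 = k·158 and N2·N4 = k·225 for one integer k, every count in [12, 96]; additionally prefer no 1:1 stage (N1 ≠ N2, N3 ≠ N4)
k = 1…5: no 1:1-free in-range split of k·158 and k·225 into factor pairs; take k = 6
k = 6: N1·N3 = 948 = 12·79, N2·N4 = 1350 = 15·90
achieved = 12·79/(15·90) = 158/225; |achieved − target| = 0 ≤ 79/11250 ✓

N1=12 N2=15 N3=79 N4=90 achieved=158/225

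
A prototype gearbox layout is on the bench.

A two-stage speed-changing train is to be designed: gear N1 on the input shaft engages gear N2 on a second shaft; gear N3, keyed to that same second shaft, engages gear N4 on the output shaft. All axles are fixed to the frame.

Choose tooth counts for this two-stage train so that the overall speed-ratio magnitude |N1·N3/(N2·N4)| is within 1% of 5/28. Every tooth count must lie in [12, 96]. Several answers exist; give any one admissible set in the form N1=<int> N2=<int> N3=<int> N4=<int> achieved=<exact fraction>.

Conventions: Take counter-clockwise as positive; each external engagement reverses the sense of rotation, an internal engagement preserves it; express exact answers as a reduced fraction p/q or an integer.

N1=12 N2=84 N3=15 N4=12 achieved=5/28

topology: fixed-axis compound train — 2 stages, target 5/28
target = 5/28 in lowest terms: an exact hit needs N1·N3 = k·5 and N2·N4 = k·28 for one integer k, every count in [12, 96]; additionally prefer no 1:1 stage (N1 ≠ N2, N3 ≠ N4)
k = 1…35: no 1:1-free in-range split of k·5 and k·28 into factor pairs; take k = 36
k = 36: N1·N3 = 180 = 12·15, N2·N4 = 1008 = 84·12
achieved = 12·15/(84·12) = 5/28; |achieved − target| = 0 ≤ 1/560 ✓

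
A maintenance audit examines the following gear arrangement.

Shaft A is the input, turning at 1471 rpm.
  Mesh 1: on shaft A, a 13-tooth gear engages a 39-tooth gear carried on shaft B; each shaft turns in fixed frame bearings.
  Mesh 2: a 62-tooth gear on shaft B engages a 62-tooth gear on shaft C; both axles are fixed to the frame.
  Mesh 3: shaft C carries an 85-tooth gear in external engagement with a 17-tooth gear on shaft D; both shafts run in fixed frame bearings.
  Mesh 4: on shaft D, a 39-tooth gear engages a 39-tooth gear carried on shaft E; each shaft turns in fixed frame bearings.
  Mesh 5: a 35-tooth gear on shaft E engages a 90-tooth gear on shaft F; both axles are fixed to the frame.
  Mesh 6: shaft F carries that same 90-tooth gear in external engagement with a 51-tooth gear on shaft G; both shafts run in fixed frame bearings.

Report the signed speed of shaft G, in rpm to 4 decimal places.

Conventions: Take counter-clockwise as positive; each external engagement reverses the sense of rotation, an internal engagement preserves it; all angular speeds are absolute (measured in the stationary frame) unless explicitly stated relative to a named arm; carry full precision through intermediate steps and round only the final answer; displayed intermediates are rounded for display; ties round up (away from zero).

class = fixed-axis compound train [6 meshes; 6 ratios multiply, 6 sense flips]
mesh 1 [13T→39T]: ω = 1471.0000×13/39 = 490.3333 rpm, sense flips to −
mesh 2 [62T→62T]: ω = 490.3333×62/62 = 490.3333 rpm, sense flips to +
mesh 3 [85T→17T]: ω = 490.3333×85/17 = 2451.6667 rpm, sense flips to −
mesh 4 [39T→39T]: ω = 2451.6667×39/39 = 2451.6667 rpm, sense flips to +
mesh 5 [35T→90T]: ω = 2451.6667×35/90 = 953.4259 rpm, sense flips to −
mesh 6 [90T→51T]: ω = 953.4259×90/51 = 1682.5163 rpm, sense flips to +
signed output speed = +1682.5163 rpm

+1682.5163 rpm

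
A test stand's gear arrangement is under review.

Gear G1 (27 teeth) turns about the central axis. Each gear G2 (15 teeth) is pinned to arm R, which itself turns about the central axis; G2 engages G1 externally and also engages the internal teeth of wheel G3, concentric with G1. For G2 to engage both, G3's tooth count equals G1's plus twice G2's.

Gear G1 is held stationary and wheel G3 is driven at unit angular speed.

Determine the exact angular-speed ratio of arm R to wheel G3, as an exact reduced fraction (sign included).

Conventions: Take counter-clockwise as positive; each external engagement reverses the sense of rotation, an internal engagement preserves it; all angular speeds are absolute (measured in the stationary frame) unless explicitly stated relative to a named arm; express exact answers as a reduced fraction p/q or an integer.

19/28

class = planetary set [G3 = 27+2·15 = 57; Willis about the carrier]
ring teeth: 27 + 2·15 = 57
27(ω_sun−ω_arm) = −57(ω_ring−ω_arm),  ω_sun = 0, ω_ring = 1
27(0−ω_arm) = −57(1−ω_arm)  ⇒  84·ω_arm = 57  ⇒  ω_arm = 19/28
ω_out/ω_in = 19/28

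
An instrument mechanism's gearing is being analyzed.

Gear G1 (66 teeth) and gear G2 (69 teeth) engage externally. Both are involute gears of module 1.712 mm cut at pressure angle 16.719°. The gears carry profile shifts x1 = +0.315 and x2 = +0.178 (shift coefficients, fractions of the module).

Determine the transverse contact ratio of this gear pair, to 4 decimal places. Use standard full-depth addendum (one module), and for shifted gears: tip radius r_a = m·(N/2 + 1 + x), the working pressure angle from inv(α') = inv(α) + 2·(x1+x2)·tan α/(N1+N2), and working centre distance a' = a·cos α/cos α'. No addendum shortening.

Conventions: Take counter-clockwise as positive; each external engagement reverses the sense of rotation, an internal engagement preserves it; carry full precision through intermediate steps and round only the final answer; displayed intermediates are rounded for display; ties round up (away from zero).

recognized (one external pair, fixed centres): single-mesh tooth geometry, m = 1.712, N1 = 66, N2 = 69
base radii: r_b1 = 54.107753, r_b2 = 56.567196
tip radii: r_a1 = 58.747280, r_a2 = 61.080736
inv(α') = inv(16.719°) + 2·(+0.315+0.178)·tan α/(66+69) = 0.01076813  ⇒  α' = 18.00418°
a' = a·cos α / cos α' = 115.5600·cos 16.719°/cos 18.00418° = 116.373287
action lengths: √(r_a1²−r_b1²) = 22.882176, √(r_a2²−r_b2²) = 23.043624
base pitch p_b = π·m·cos α = 5.151046
CR = (22.882176 + 23.043624 − 116.373287·sin 18.00418°)/5.151046 = 1.932890
contact ratio ≈ 1.9329

1.9329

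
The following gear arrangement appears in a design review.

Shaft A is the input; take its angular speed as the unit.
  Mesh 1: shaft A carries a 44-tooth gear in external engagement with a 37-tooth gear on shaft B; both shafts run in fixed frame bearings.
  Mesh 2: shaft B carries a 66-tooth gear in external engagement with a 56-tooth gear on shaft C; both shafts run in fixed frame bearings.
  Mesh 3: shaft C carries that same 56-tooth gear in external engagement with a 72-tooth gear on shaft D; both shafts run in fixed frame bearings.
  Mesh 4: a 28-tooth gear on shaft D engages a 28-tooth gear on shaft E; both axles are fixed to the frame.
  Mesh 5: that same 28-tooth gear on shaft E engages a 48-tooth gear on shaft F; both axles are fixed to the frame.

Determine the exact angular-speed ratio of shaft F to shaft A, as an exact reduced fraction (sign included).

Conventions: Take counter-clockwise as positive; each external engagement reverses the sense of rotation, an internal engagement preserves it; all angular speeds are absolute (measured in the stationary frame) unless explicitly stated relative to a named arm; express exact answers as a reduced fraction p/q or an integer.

class = fixed-axis compound train [5 meshes; 5 ratios multiply, 5 sense flips]
mesh 1 [44T→37T]: running ratio 44/37, sense −
mesh 2 [66T→56T]: running ratio 363/259, sense +
mesh 3 [56T→72T]: running ratio 121/111, sense −
mesh 4 [28T→28T]: running ratio 121/111, sense +
mesh 5 [28T→48T]: running ratio 847/1332, sense −
ω_out/ω_in = -847/1332

-847/1332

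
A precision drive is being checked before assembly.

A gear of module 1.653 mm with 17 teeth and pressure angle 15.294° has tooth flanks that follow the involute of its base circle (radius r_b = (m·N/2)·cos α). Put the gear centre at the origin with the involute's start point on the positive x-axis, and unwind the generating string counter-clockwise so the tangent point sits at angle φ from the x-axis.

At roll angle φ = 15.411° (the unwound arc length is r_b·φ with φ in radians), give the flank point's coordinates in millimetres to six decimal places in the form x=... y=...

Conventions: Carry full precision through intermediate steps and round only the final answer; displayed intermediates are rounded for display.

topology: single-mesh involute geometry — m = 1.653, N = 17
pitch radius r_p = m·N/2 = 1.653·17/2 = 14.050500
base radius r_b = r_p·cos α = 14.050500·cos 15.294° = 13.552902
roll angle φ = 15.411° = 0.26897269 rad
x = r_b·(cos φ + φ·sin φ) = 14.034322
y = r_b·(sin φ − φ·cos φ) = 0.087275

x=14.034322 y=0.087275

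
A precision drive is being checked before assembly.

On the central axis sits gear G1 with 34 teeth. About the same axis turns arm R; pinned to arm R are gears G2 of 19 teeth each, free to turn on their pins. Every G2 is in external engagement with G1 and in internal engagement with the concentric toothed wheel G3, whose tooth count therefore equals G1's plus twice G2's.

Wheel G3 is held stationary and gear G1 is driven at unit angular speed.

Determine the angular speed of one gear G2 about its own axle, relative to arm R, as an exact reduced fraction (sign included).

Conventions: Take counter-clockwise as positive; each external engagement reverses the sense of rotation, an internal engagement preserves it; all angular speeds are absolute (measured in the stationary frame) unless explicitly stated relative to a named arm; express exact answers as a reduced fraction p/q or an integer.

recognized (axles ride arm R): planetary set, 34/19/72 teeth
ring teeth: 34 + 2·19 = 72
34(ω_sun−ω_arm) = −72(ω_ring−ω_arm),  ω_ring = 0, ω_sun = 1
34(1−ω_arm) = −72(0−ω_arm)  ⇒  106·ω_arm = 34  ⇒  ω_arm = 17/53
sun–planet mesh: 34·(1−17/53) = −19·(ω_p−ω_arm)  ⇒  ω_p−ω_arm = -1224/1007
exact speed ratio = -1224/1007

-1224/1007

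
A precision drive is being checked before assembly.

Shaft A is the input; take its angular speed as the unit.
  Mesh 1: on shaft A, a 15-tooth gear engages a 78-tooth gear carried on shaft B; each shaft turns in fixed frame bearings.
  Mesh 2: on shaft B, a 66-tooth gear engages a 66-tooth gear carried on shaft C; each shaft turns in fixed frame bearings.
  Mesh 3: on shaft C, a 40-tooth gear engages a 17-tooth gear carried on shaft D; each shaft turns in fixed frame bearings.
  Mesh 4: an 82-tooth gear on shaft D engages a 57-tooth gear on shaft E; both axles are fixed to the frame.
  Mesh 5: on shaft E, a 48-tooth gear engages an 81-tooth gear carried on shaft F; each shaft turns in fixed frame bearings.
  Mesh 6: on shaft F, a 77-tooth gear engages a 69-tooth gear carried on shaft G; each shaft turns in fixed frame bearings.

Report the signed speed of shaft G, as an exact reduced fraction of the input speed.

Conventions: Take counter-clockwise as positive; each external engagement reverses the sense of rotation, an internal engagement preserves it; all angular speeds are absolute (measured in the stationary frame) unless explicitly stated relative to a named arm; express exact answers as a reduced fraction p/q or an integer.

10102400/23468211

6-mesh fixed-axis compound train (all bearings frame-fixed)
mesh 1 [15T→78T]: |ω|/ω_in = 1×15/78 = 5/26, sense flips to −
mesh 2 [66T→66T]: |ω|/ω_in = (5/26)×66/66 = 5/26, sense flips to +
mesh 3 [40T→17T]: |ω|/ω_in = (5/26)×40/17 = 100/221, sense flips to −
mesh 4 [82T→57T]: |ω|/ω_in = (100/221)×82/57 = 8200/12597, sense flips to +
mesh 5 [48T→81T]: |ω|/ω_in = (8200/12597)×48/81 = 131200/340119, sense flips to −
mesh 6 [77T→69T]: |ω|/ω_in = (131200/340119)×77/69 = 10102400/23468211, sense flips to +
signed output speed (× input speed) = 10102400/23468211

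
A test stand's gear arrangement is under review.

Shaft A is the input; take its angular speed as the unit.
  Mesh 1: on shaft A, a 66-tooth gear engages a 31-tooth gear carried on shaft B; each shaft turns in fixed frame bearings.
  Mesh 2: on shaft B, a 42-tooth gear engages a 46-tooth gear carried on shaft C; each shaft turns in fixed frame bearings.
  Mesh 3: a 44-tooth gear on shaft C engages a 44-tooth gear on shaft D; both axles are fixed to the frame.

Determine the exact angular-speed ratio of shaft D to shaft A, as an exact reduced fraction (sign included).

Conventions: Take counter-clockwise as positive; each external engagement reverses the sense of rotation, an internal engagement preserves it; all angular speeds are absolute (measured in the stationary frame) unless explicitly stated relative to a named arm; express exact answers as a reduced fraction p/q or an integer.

-1386/713

class = fixed-axis compound train [3 meshes; 3 ratios multiply, 3 sense flips]
mesh 1 [66T→31T]: running ratio 66/31, sense −
mesh 2 [42T→46T]: running ratio 1386/713, sense +
mesh 3 [44T→44T]: running ratio 1386/713, sense −
ω_out/ω_in = -1386/713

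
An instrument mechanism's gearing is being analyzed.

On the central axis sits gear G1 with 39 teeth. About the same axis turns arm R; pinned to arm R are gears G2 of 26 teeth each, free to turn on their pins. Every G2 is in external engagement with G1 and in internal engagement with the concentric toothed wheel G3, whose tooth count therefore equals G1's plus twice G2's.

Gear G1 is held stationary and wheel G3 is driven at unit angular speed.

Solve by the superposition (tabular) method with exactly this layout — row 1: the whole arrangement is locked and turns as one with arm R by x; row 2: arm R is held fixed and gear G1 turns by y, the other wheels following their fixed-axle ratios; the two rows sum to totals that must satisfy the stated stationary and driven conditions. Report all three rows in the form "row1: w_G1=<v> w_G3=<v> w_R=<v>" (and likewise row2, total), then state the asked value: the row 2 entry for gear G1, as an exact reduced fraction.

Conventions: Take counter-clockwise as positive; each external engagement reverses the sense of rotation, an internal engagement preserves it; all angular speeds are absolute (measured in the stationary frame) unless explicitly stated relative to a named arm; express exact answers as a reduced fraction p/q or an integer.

row1: w_G1=7/10 w_G3=7/10 w_R=7/10
row2: w_G1=-7/10 w_G3=3/10 w_R=0
total: w_G1=0 w_G3=1 w_R=7/10
asked value: -7/10

planetary set (39T centre, 26T on arm, 91T internal) — Willis relation
superposition row 1 [locked train]: every member turns x
superposition row 2 [arm held]: sun y, ring −(39/91)·y, arm 0
boundary: total ω_sun = x + y = 0 and total ω_ring = x − (39/91)·y = 1  ⇒  y = -7/10, x = 7/10
row 2 ring = −(39/91)·(-7/10) = 3/10
totals (row 1 + row 2): sun 7/10 + (-7/10) = 0, ring 7/10 + 3/10 = 1, arm 7/10 + 0 = 7/10
asked cell (row2, sun) = -7/10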